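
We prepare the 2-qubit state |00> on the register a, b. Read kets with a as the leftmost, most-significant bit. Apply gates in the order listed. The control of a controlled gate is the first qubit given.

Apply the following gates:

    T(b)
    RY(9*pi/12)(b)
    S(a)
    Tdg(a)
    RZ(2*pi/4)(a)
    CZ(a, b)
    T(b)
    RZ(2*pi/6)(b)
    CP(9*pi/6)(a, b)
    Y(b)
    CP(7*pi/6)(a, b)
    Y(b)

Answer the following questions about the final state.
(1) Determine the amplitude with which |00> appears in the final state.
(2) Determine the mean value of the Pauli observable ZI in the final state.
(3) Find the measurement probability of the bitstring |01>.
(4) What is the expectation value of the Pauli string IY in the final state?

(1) The final state's coefficient on |00> equals -sqrt(2 - sqrt(2))*exp(7*I*pi/12)/2.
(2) The observable ZI averages to 1.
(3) Outcome |01> occurs with probability sqrt(2)/4 + 1/2.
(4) In the final state, IY has expectation 1/4 + sqrt(3)/4.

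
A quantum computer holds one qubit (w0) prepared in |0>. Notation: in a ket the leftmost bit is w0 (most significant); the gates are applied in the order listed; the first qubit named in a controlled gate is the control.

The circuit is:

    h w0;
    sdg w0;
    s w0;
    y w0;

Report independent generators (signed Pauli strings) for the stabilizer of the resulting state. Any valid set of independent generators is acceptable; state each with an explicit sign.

The stabilizer group can be generated by -X, among other valid generating sets.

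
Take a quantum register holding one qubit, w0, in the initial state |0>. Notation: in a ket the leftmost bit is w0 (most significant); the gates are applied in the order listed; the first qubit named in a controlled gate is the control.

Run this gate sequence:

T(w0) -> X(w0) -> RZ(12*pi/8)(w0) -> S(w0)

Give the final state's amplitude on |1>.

|1> carries amplitude -exp(I*pi/4) in the final state.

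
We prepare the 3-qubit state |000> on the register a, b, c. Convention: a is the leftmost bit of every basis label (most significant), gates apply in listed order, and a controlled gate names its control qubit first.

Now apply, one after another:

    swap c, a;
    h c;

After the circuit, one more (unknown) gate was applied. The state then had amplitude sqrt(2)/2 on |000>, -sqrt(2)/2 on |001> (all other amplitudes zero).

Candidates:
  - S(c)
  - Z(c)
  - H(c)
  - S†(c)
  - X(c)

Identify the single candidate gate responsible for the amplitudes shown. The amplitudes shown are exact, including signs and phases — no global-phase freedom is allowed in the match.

It was Z(c) that produced the state shown.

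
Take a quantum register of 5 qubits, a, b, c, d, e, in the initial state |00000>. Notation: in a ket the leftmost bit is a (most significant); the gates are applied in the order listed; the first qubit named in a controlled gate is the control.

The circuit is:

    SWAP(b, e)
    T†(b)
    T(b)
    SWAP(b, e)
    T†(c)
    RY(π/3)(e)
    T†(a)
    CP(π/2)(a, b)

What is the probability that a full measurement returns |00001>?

A full measurement returns |00001> with probability 1/4. Key observation: steps 1-4 multiply out to the identity, so the circuit reduces to the remaining gates.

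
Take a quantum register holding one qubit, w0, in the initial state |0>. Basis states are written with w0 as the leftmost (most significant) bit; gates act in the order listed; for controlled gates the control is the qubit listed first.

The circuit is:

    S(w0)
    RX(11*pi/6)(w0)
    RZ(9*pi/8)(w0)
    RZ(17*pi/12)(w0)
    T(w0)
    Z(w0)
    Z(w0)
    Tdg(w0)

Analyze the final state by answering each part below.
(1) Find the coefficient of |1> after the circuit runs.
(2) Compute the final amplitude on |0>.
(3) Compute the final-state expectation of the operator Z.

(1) The final state's coefficient on |1> equals (-sqrt(2) + sqrt(6))*exp(37*I*pi/48)/4.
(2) The final state's coefficient on |0> equals (-sqrt(6) - sqrt(2))*exp(35*I*pi/48)/4.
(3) The expectation value of Z is sqrt(3)/2.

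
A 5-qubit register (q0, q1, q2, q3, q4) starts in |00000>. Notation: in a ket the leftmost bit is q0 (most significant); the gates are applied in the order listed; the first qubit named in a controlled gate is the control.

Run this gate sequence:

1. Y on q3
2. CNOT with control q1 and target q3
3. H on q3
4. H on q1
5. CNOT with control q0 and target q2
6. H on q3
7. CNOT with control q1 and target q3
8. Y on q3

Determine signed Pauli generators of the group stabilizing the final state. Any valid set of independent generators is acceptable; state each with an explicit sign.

The final state is stabilized by the group generated by -IXIXI, +ZIIII, +IZIZI, +IIZII, +IIIIZ; other independent generating sets are equally valid.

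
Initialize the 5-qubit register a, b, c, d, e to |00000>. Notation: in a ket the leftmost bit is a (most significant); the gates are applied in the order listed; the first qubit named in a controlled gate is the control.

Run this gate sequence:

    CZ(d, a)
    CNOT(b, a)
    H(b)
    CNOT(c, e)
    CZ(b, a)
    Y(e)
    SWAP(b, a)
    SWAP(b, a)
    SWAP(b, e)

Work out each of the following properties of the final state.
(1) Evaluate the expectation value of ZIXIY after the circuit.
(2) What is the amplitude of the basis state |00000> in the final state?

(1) In the final state, ZIXIY has expectation 0. Key observation: steps 7-8 multiply out to the identity, so the circuit reduces to the remaining gates.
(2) The final state's coefficient on |00000> equals 0.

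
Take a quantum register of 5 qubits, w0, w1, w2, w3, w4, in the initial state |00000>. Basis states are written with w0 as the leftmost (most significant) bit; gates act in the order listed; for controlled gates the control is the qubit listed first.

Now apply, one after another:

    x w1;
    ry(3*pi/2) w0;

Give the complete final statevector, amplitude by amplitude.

The resulting statevector has amplitude -sqrt(2)/2 on |01000>, sqrt(2)/2 on |11000>, and 0 on every other basis state.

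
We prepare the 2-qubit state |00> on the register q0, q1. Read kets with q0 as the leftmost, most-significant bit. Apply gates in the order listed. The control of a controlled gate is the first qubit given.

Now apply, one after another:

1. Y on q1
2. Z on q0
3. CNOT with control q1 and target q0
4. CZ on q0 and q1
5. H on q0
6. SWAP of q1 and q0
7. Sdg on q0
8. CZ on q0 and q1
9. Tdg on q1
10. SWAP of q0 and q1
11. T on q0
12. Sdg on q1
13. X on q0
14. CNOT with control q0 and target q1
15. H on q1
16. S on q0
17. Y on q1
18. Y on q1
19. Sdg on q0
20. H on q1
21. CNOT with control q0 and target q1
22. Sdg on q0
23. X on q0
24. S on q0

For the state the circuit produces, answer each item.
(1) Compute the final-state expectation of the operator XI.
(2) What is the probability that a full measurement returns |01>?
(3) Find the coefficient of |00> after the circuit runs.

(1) In the final state, XI has expectation -1.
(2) Outcome |01> occurs with probability 1/2.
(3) The final state's coefficient on |00> equals 0.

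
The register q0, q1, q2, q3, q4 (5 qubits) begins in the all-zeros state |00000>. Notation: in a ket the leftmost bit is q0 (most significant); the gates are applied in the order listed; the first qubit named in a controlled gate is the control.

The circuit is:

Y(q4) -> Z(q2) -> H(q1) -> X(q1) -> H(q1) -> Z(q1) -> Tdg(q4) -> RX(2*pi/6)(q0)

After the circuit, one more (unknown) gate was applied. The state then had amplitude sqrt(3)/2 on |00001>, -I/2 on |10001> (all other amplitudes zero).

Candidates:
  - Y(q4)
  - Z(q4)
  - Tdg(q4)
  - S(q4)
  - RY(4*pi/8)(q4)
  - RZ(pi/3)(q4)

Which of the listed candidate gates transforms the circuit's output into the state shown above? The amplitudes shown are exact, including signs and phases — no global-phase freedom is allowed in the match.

It was Tdg(q4) that produced the state shown. Key observation: steps 3-6 multiply out to the identity, so the circuit reduces to the remaining gates.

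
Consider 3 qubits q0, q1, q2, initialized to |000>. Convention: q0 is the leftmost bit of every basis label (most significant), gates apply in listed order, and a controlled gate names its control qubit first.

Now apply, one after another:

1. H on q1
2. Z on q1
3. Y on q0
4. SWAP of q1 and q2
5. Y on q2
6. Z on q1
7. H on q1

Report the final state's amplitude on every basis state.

After the circuit, the state carries amplitude 0 on |000>, 0 on |001>, 0 on |010>, 0 on |011>, -1/2 on |100>, -1/2 on |101>, -1/2 on |110>, -1/2 on |111>.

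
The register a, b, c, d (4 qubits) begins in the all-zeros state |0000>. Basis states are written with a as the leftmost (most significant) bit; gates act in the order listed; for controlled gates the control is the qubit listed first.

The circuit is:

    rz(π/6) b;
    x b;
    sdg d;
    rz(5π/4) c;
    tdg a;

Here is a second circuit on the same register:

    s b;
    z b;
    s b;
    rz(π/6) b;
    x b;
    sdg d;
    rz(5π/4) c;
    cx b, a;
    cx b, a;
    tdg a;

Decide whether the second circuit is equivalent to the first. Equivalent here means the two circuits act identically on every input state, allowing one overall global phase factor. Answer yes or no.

Yes, they are equivalent — the unitaries differ by at most a global phase.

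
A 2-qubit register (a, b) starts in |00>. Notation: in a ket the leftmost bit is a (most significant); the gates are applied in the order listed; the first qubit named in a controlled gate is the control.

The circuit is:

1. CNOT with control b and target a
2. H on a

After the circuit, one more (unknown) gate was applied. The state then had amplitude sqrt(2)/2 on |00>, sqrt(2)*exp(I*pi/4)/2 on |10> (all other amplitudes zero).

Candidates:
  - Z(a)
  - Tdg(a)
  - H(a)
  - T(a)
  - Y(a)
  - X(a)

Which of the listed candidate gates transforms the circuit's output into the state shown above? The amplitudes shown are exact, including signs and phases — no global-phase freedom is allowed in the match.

The unique candidate consistent with the amplitudes is T(a).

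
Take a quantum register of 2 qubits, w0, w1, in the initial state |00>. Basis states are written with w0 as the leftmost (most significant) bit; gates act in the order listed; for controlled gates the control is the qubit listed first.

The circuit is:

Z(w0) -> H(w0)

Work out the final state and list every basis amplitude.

The final amplitudes are sqrt(2)/2 on |00>, 0 on |01>, sqrt(2)/2 on |10>, 0 on |11>.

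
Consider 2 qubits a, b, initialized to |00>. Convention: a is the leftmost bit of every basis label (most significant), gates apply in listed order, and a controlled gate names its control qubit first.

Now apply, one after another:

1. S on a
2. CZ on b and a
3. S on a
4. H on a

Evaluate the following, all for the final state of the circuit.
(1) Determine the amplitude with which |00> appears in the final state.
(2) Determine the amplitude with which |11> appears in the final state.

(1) The final state's coefficient on |00> equals sqrt(2)/2.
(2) The amplitude on |11> is 0.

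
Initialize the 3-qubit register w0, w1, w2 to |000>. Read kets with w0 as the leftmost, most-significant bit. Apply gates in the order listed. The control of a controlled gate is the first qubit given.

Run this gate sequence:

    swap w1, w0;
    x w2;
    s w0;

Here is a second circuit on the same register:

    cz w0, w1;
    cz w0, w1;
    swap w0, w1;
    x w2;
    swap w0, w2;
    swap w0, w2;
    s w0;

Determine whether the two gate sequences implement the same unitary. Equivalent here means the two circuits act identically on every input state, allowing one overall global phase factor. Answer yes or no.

Yes, they are equivalent — the unitaries differ by at most a global phase.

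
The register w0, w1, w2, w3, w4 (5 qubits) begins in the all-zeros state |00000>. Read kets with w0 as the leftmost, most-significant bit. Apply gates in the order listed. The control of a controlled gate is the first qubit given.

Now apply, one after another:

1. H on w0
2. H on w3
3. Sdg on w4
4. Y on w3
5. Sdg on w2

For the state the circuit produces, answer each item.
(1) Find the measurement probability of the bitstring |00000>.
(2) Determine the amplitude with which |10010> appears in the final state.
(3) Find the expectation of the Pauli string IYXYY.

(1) A full measurement returns |00000> with probability 1/4.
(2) |10010> carries amplitude I/2 in the final state.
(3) The observable IYXYY averages to 0.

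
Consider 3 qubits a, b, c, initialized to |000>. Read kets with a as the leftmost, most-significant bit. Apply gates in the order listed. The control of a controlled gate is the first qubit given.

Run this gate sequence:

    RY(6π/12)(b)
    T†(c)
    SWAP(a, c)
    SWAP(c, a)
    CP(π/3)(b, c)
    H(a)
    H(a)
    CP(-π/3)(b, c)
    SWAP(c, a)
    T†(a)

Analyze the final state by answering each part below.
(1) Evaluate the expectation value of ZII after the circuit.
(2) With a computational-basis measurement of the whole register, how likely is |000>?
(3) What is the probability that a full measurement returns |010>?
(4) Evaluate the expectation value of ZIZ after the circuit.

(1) The expectation value of ZII is 1.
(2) The probability of measuring |000> is 1/2.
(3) A full measurement returns |010> with probability 1/2.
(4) The expectation value of ZIZ is 1.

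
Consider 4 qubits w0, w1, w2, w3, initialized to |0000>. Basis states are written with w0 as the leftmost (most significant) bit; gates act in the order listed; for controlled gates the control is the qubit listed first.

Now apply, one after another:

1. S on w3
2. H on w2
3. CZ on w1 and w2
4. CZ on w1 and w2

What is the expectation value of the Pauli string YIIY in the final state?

The expectation value of YIIY is 0. Key observation: steps 3-4 multiply out to the identity, so the circuit reduces to the remaining gates.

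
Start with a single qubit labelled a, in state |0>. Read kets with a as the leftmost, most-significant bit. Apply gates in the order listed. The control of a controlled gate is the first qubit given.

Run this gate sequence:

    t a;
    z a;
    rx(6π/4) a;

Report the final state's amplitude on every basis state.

The final amplitudes are -sqrt(2)/2 on |0>, -sqrt(2)*I/2 on |1>.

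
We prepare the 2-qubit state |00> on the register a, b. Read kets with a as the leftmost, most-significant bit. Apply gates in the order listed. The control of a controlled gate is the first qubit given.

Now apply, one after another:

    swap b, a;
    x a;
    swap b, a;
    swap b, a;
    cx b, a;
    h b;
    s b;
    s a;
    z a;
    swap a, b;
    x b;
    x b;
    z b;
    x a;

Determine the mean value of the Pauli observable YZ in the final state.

The observable YZ averages to 1.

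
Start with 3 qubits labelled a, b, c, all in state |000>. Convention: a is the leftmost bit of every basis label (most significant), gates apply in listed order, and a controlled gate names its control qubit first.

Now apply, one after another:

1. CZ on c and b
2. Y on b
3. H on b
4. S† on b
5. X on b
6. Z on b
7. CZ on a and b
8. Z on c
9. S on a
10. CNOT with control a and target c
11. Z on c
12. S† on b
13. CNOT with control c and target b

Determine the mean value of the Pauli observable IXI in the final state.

In the final state, IXI has expectation 1.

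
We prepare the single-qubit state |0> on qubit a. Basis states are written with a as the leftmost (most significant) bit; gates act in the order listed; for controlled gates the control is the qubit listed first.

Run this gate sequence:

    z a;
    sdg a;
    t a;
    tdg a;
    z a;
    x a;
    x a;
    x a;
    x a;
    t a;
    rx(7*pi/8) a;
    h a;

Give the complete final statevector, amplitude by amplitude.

The resulting statevector has amplitude sqrt(2)*(sin(pi/16) - I*cos(pi/16))/2 on |0>, sqrt(2)*(sin(pi/16) + I*cos(pi/16))/2 on |1>. Key observation: steps 6-9 multiply out to the identity, so the circuit reduces to the remaining gates.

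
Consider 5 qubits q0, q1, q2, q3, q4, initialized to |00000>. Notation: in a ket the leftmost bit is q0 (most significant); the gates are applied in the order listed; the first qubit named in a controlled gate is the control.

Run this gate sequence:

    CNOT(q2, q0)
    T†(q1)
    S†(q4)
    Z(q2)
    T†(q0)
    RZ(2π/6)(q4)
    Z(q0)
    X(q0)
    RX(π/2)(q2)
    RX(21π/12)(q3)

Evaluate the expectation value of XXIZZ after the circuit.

The observable XXIZZ averages to 0.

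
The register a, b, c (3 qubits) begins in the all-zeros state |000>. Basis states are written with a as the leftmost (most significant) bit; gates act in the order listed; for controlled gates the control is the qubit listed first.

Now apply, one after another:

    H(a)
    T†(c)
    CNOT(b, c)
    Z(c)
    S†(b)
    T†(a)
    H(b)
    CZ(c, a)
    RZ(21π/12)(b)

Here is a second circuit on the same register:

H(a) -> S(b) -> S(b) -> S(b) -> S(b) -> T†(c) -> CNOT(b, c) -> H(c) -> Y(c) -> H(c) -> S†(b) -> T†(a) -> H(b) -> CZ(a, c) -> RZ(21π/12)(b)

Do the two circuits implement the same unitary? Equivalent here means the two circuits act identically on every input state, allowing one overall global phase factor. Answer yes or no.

No — the two circuits implement different unitaries, even allowing a global phase.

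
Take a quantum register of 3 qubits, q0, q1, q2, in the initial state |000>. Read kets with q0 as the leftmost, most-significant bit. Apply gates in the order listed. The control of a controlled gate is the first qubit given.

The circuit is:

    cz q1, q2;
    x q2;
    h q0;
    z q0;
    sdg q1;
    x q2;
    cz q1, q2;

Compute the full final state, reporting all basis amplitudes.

After the circuit, the state carries amplitude sqrt(2)/2 on |000>, -sqrt(2)/2 on |100>, and 0 on every other basis state.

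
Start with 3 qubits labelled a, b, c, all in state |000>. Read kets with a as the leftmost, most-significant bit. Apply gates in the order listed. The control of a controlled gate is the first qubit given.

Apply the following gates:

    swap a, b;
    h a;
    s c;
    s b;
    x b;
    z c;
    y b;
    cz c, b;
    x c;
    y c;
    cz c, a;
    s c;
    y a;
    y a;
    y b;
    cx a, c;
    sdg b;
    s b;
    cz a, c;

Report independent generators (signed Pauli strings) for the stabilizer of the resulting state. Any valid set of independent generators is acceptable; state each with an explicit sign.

One valid set of independent stabilizer generators is -XIX, +ZIZ, -IZI (any independent generating set of the same group is equally correct).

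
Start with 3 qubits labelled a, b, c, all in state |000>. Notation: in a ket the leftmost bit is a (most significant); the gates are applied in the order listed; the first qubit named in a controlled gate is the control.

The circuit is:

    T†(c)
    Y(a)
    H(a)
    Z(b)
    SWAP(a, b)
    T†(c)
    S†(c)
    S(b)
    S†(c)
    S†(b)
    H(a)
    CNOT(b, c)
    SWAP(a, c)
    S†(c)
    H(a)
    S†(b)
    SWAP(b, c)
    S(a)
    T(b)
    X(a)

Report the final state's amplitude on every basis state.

The resulting statevector has amplitude -sqrt(2)/4 on |000>, sqrt(2)*I/4 on |001>, sqrt(2)*exp(3*I*pi/4)/4 on |010>, sqrt(2)*exp(I*pi/4)/4 on |011>, sqrt(2)*I/4 on |100>, -sqrt(2)/4 on |101>, sqrt(2)*exp(I*pi/4)/4 on |110>, sqrt(2)*exp(3*I*pi/4)/4 on |111>.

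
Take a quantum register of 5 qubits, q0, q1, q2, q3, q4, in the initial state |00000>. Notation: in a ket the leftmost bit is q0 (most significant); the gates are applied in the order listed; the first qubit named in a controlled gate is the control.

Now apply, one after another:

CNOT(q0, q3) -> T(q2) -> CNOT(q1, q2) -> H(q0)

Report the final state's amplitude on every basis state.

After the circuit, the state carries amplitude sqrt(2)/2 on |00000>, sqrt(2)/2 on |10000>, and 0 on every other basis state.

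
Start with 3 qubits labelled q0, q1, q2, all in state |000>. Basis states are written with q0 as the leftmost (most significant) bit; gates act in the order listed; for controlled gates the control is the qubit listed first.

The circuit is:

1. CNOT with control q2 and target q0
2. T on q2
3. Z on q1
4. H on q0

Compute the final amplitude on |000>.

The final state's coefficient on |000> equals sqrt(2)/2.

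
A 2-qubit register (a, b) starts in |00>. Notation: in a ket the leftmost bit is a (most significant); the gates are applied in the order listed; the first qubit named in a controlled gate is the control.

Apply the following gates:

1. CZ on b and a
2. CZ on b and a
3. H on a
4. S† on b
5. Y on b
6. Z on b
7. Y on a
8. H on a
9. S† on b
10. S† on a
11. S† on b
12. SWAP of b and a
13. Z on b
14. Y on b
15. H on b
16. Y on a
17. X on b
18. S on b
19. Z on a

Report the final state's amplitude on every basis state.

The final amplitudes are -sqrt(2)*I/2 on |00>, sqrt(2)/2 on |01>, 0 on |10>, 0 on |11>.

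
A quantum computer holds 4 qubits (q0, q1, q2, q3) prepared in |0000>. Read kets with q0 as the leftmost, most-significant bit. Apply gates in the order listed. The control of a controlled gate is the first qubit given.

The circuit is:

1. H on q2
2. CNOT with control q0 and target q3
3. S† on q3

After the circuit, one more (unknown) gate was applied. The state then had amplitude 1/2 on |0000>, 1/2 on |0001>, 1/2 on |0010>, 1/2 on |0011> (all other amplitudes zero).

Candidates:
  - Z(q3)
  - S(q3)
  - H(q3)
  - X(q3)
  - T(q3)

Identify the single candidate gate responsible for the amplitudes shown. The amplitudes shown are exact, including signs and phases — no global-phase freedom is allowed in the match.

The applied gate was H(q3).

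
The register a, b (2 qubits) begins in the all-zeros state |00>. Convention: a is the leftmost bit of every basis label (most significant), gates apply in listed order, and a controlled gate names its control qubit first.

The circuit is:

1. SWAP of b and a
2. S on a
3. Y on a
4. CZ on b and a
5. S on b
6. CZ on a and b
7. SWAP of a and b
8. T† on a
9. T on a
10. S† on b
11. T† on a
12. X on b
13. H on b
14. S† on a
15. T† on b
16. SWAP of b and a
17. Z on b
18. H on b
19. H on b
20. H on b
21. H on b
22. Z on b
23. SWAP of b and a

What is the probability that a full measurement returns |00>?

A full measurement returns |00> with probability 1/2. Key observation: steps 16-23 multiply out to the identity, so the circuit reduces to the remaining gates.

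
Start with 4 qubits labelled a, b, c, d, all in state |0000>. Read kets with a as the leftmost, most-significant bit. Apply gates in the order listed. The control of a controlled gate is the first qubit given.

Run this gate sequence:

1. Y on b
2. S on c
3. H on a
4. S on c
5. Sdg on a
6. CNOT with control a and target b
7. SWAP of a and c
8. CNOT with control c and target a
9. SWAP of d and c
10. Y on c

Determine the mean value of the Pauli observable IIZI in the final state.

In the final state, IIZI has expectation -1.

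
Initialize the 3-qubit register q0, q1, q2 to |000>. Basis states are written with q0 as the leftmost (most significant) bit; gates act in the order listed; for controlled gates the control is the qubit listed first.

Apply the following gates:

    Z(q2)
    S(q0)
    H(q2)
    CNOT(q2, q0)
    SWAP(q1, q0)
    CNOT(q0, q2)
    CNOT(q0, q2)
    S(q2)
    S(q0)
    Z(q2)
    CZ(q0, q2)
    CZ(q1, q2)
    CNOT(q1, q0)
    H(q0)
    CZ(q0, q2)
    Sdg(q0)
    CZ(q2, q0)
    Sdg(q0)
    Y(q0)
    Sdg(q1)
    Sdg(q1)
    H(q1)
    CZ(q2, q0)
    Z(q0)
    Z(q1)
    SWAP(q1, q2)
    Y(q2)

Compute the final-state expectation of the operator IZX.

The observable IZX averages to 1. Key observation: gates 6-7 undo each other exactly, leaving only the rest of the circuit to track.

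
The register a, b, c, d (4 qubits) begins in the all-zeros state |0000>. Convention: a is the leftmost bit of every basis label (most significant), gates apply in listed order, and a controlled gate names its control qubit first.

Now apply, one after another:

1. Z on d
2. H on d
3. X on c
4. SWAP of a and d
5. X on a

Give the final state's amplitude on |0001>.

The amplitude on |0001> is 0.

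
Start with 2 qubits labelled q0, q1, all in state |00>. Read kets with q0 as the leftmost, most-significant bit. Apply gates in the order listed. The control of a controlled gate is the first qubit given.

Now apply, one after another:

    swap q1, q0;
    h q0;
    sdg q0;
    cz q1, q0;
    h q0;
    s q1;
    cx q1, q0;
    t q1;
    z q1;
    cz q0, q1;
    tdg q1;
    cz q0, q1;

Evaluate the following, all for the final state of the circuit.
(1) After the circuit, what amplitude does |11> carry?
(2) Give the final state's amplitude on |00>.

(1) The final state's coefficient on |11> equals 0.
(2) The final state's coefficient on |00> equals 1/2 - I/2.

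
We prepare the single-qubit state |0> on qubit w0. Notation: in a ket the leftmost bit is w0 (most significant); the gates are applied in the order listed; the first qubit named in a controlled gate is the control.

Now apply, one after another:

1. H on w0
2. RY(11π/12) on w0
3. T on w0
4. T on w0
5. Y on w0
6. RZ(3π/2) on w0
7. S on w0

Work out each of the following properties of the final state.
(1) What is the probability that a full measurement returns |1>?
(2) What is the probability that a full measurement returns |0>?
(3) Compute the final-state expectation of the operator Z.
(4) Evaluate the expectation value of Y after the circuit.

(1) Outcome |1> occurs with probability -sqrt(6)/8 + sqrt(2)/8 + 1/2.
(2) Outcome |0> occurs with probability -sqrt(2)/8 + sqrt(6)/8 + 1/2.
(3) The expectation value of Z is -sqrt(2)/4 + sqrt(6)/4.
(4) In the final state, Y has expectation -sqrt(6)/4 - sqrt(2)/4.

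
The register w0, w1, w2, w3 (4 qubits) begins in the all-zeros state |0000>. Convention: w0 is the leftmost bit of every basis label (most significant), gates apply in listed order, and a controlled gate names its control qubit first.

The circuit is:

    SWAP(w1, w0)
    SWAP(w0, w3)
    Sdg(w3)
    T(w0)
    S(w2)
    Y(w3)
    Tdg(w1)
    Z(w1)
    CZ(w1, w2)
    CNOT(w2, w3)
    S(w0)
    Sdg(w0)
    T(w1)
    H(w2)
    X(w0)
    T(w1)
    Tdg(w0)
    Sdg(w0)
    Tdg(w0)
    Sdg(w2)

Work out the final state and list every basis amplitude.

The final amplitudes are -sqrt(2)*I/2 on |1001>, -sqrt(2)/2 on |1011>, and 0 on every other basis state.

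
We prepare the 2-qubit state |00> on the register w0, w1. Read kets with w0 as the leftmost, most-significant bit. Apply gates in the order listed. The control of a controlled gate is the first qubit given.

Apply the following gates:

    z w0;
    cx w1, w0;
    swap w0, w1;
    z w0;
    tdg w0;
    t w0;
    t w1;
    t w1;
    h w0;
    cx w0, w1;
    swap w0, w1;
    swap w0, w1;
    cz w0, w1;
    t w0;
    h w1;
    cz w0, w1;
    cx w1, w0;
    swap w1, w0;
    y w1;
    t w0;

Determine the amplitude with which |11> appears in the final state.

|11> carries amplitude 1/2 in the final state.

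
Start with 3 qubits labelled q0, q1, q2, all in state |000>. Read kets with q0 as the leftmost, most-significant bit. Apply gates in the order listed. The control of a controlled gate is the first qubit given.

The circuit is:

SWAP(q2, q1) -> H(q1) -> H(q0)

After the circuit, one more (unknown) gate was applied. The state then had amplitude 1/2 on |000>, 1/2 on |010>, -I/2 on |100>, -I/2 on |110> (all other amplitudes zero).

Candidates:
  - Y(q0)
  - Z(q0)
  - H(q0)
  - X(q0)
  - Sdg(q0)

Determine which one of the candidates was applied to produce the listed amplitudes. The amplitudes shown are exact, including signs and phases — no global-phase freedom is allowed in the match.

It was Sdg(q0) that produced the state shown.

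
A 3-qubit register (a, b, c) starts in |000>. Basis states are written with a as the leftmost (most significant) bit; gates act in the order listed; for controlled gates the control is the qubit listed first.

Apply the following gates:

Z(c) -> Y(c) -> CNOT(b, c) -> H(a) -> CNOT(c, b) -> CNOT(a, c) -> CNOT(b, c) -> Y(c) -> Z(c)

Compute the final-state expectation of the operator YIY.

The expectation value of YIY is 1.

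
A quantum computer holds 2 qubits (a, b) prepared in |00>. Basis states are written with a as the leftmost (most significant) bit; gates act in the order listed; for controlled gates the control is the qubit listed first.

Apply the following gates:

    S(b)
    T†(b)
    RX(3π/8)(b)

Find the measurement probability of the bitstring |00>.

The probability of measuring |00> is cos(3*pi/16)**2.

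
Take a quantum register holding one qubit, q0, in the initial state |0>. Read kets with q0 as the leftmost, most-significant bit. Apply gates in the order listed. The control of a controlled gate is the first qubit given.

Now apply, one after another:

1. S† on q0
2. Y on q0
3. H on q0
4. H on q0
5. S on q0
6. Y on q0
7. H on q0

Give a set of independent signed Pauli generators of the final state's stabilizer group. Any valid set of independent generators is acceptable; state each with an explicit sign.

The stabilizer group can be generated by +X, among other valid generating sets.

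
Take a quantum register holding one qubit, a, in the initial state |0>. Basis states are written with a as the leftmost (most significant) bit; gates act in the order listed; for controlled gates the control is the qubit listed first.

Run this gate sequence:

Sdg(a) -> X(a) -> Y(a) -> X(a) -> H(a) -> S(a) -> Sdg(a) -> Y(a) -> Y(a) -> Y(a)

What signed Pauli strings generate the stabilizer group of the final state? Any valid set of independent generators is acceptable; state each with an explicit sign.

The stabilizer group can be generated by +X, among other valid generating sets.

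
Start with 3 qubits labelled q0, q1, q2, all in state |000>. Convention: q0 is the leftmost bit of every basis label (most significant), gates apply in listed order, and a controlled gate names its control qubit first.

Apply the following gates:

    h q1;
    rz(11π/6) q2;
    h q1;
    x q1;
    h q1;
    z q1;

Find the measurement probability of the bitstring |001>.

A full measurement returns |001> with probability 0. Key observation: the block from step 3 through step 6 cancels to the identity and can be dropped.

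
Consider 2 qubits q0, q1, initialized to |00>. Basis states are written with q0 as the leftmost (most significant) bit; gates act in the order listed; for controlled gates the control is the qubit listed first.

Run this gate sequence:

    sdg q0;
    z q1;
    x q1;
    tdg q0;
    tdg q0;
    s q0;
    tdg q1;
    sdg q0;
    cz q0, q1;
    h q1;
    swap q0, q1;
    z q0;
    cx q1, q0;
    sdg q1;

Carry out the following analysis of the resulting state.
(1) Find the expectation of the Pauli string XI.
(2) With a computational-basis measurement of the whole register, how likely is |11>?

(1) The expectation value of XI is 1.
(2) A full measurement returns |11> with probability 0.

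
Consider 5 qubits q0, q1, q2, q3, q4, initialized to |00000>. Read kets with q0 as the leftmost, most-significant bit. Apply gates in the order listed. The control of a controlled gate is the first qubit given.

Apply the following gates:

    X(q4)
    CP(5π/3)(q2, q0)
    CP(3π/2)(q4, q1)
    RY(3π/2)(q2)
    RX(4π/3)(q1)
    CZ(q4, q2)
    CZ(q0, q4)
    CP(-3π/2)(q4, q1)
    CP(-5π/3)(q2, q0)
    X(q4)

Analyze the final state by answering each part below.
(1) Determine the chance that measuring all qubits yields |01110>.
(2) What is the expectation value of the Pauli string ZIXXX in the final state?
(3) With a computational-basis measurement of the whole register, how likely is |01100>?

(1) The probability of measuring |01110> is 0.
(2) The expectation value of ZIXXX is 0.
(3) Outcome |01100> occurs with probability 3/8.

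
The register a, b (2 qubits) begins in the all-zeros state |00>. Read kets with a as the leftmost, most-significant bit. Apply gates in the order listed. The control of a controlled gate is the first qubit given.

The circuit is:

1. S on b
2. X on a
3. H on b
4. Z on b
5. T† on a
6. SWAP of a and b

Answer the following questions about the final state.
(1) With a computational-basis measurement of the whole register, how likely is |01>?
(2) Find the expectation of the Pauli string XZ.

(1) The probability of measuring |01> is 1/2.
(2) The observable XZ averages to 1.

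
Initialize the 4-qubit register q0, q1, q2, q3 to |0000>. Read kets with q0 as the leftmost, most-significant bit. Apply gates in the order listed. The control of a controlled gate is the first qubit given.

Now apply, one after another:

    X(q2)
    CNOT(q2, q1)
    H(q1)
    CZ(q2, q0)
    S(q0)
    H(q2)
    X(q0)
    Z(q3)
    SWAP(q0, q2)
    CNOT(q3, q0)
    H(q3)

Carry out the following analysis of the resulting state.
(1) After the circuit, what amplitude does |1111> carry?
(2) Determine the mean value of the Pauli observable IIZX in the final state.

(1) The amplitude on |1111> is sqrt(2)/4.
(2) The observable IIZX averages to -1.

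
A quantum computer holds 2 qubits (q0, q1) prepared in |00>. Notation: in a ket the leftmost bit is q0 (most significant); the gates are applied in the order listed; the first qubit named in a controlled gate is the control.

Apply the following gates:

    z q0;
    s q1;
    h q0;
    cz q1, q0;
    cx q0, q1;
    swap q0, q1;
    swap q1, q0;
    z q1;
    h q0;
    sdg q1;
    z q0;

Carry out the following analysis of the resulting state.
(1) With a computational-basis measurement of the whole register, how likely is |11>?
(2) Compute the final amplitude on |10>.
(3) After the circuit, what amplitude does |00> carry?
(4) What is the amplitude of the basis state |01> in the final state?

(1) A full measurement returns |11> with probability 1/4.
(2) |10> carries amplitude -1/2 in the final state.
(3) The final state's coefficient on |00> equals 1/2.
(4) The final state's coefficient on |01> equals I/2.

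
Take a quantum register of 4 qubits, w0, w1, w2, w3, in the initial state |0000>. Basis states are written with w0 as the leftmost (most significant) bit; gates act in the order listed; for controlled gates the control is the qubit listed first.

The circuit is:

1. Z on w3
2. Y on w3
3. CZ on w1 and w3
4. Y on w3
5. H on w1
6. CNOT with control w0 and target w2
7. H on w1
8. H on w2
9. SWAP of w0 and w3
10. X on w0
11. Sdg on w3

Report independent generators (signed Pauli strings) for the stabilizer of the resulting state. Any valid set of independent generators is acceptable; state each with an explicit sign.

One valid set of independent stabilizer generators is +IIXI, -ZIII, +IZII, +IIIZ (any independent generating set of the same group is equally correct).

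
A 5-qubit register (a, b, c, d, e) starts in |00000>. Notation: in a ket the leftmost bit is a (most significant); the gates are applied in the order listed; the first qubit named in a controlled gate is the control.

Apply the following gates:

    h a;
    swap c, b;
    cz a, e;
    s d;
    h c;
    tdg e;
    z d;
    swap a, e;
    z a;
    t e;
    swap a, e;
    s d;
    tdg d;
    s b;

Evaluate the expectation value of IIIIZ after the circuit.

In the final state, IIIIZ has expectation 1.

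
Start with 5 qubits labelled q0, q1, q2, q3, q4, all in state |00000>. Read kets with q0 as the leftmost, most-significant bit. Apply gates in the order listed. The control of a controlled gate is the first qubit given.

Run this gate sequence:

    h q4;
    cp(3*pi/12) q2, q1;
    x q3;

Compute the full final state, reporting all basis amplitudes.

After the circuit, the state carries amplitude sqrt(2)/2 on |00010>, sqrt(2)/2 on |00011>, and 0 on every other basis state.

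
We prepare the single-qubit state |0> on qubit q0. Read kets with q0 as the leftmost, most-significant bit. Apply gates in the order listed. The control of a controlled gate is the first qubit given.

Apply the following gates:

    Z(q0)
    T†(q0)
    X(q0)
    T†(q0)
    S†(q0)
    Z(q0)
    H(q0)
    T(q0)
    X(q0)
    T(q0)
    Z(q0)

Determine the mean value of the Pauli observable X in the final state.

The observable X averages to 1.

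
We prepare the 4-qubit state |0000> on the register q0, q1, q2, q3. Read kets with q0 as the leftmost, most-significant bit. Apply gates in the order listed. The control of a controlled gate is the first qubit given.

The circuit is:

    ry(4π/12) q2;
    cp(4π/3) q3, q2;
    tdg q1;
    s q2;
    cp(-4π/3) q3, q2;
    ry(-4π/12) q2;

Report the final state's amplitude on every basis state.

The final amplitudes are 3/4 + I/4 on |0000>, sqrt(3)*(-1 + I)/4 on |0010>, and 0 on every other basis state.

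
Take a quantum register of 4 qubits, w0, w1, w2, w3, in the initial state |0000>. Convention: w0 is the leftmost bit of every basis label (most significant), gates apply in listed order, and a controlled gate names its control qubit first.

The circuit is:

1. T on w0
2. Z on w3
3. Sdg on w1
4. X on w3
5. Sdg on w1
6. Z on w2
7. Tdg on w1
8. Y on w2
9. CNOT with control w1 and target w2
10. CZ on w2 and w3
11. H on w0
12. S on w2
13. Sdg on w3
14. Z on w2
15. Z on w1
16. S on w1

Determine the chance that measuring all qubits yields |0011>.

A full measurement returns |0011> with probability 1/2.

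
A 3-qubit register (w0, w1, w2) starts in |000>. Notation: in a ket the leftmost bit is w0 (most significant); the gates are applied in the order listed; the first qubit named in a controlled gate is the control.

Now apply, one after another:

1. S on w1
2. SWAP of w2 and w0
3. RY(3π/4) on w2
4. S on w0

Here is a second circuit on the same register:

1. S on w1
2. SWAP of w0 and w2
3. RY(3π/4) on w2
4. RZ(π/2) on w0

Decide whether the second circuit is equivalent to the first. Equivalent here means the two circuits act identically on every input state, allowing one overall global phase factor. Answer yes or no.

Yes — the two circuits implement the same unitary up to a global phase.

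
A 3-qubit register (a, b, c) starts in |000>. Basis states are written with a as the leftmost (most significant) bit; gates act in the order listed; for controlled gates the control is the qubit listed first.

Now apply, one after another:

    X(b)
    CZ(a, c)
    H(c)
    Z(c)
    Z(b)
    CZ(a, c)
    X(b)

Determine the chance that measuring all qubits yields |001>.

The probability of measuring |001> is 1/2.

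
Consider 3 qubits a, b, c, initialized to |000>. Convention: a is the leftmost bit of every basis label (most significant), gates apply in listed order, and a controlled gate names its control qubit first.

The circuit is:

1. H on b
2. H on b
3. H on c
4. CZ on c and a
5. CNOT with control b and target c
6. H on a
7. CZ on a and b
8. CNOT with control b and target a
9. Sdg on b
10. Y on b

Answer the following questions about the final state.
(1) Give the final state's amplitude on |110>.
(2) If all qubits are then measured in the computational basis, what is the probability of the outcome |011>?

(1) The amplitude on |110> is I/2. Key observation: the block from step 1 through step 2 cancels to the identity and can be dropped.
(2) A full measurement returns |011> with probability 1/4.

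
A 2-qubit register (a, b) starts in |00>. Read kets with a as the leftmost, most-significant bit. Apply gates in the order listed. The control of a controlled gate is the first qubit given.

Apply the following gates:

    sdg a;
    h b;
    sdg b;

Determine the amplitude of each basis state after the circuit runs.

The resulting statevector has amplitude sqrt(2)/2 on |00>, -sqrt(2)*I/2 on |01>, 0 on |10>, 0 on |11>.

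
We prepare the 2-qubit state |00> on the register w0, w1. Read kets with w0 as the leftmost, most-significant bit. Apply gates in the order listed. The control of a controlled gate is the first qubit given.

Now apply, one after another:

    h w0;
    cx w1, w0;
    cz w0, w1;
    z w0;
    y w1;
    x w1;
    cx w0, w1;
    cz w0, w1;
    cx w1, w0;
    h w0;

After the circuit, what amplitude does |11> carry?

The final state's coefficient on |11> equals I/2.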